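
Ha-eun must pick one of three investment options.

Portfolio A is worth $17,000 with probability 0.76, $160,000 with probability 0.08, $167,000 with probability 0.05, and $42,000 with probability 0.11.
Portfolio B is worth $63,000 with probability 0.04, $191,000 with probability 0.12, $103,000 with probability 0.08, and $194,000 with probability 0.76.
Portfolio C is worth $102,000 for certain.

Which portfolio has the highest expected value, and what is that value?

Portfolio A = 0.76 × 17000 + 0.08 × 160000 + 0.05 × 167000 + 0.11 × 42000 = 12920 + 12800 + 8350 + 4620 = 38690
Portfolio B = 0.04 × 63000 + 0.12 × 191000 + 0.08 × 103000 + 0.76 × 194000 = 2520 + 22920 + 8240 + 147440 = 181120
Portfolio C: 102000 (certain)

Portfolio B ($181,120)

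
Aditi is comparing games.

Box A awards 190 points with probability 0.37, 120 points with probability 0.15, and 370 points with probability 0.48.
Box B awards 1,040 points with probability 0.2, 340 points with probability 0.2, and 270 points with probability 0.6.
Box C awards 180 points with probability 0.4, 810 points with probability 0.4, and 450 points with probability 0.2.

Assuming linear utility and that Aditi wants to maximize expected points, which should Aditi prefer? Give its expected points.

Box A = 0.37 × 190 + 0.15 × 120 + 0.48 × 370 = 70.3 + 18 + 177.6 = 265.9
Box B = 0.2 × 1040 + 0.2 × 340 + 0.6 × 270 = 208 + 68 + 162 = 438
Box C = 0.4 × 180 + 0.4 × 810 + 0.2 × 450 = 72 + 324 + 90 = 486

Box C (486 points)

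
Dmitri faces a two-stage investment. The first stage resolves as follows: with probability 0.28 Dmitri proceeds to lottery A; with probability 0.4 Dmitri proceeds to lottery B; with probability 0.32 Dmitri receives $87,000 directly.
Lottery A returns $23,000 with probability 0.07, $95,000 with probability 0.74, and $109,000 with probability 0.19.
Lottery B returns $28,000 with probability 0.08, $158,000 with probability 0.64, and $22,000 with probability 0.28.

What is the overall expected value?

$97,581.60

EV(A) = 0.07 × 23000 + 0.74 × 95000 + 0.19 × 109000 = 1610 + 70300 + 20710 = 92620
EV(B) = 0.08 × 28000 + 0.64 × 158000 + 0.28 × 22000 = 2240 + 101120 + 6160 = 109520
Branch C: 87000 (certain)
Overall = 0.28 × 92620 + 0.4 × 109520 + 0.32 × 87000 = 25933.6 + 43808 + 27840 = 97581.6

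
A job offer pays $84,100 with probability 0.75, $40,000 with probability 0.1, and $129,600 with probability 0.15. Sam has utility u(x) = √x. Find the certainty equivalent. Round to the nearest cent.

E[u] = 0.75·√84100 + 0.1·√40000 + 0.15·√129600 = 0.75·290 + 0.1·200 + 0.15·360 = 291.5
CE = (291.5)² = 84972.25

$84,972.25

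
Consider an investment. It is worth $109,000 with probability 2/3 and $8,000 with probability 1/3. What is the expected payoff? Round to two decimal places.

EV = 2/3 × 109000 + 1/3 × 8000 = 72666.6667 + 2666.6667 = 75333.3333

$75,333.33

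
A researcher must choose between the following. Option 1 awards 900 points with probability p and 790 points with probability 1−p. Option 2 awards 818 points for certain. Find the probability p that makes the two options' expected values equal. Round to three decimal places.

p·900 + (1−p)·790 = 818
110p + 790 = 818
p = (818 − 790) / 110

p = 0.255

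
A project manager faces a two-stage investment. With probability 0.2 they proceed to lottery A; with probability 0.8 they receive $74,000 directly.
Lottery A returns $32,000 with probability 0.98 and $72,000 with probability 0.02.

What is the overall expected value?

$65,760

EV(A) = 0.98 × 32000 + 0.02 × 72000 = 31360 + 1440 = 32800
Branch B: 74000 (certain)
Overall = 0.2 × 32800 + 0.8 × 74000 = 6560 + 59200 = 65760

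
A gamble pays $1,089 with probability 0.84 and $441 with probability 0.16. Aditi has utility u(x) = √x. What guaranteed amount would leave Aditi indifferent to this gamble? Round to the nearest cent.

E[u] = 0.84·√1089 + 0.16·√441 = 0.84·33 + 0.16·21 = 31.08
CE = (31.08)² = 965.9664

$965.97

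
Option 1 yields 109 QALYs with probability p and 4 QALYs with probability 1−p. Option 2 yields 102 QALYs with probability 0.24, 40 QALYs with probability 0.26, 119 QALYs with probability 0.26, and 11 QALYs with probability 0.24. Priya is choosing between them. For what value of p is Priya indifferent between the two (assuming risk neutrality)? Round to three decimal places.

EV(Option 2) = 0.24 × 102 + 0.26 × 40 + 0.26 × 119 + 0.24 × 11 = 24.48 + 10.4 + 30.94 + 2.64 = 68.46
p·109 + (1−p)·4 = 68.46
105p + 4 = 68.46
p = (68.46 − 4) / 105

p = 0.614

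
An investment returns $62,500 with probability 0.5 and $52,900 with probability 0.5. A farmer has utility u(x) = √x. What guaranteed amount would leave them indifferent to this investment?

E[u] = 0.5·√62500 + 0.5·√52900 = 0.5·250 + 0.5·230 = 240
CE = (240)² = 57600

$57,600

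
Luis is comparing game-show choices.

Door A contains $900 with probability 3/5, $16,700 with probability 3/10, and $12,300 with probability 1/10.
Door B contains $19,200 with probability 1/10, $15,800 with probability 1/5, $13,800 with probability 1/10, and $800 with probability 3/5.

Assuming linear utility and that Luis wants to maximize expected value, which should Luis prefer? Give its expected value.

Door B ($6,940)

Door A = 3/5 × 900 + 3/10 × 16700 + 1/10 × 12300 = 540 + 5010 + 1230 = 6780
Door B = 1/10 × 19200 + 1/5 × 15800 + 1/10 × 13800 + 3/5 × 800 = 1920 + 3160 + 1380 + 480 = 6940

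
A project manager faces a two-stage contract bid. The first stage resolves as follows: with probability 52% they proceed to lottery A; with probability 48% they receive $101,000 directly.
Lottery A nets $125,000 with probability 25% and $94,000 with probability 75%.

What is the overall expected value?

EV(A) = 0.25 × 125000 + 0.75 × 94000 = 31250 + 70500 = 101750
Branch B: 101000 (certain)
Overall = 0.52 × 101750 + 0.48 × 101000 = 52910 + 48480 = 101390

$101,390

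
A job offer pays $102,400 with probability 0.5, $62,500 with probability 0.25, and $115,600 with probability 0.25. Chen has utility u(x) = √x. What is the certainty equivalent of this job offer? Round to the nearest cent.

$94,556.25

E[u] = 0.5·√102400 + 0.25·√62500 + 0.25·√115600 = 0.5·320 + 0.25·250 + 0.25·340 = 307.5
CE = (307.5)² = 94556.25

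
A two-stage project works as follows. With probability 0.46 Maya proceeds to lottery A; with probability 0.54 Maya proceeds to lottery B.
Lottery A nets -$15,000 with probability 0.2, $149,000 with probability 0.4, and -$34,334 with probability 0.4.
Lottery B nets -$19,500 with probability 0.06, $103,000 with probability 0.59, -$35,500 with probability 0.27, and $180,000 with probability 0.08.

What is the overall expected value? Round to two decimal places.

EV(A) = 0.2 × (-15000) + 0.4 × 149000 + 0.4 × (-34334) = -3000 + 59600 − 13733.6 = 42866.4
EV(B) = 0.06 × (-19500) + 0.59 × 103000 + 0.27 × (-35500) + 0.08 × 180000 = -1170 + 60770 − 9585 + 14400 = 64415
Overall = 0.46 × 42866.4 + 0.54 × 64415 = 19718.544 + 34784.1 = 54502.644

$54,502.64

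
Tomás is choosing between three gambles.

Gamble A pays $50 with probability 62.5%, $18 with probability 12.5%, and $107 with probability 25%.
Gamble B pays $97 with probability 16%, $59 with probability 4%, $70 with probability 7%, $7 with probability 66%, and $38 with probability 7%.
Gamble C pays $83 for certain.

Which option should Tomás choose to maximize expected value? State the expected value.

Gamble C ($83)

Gamble A = 0.625 × 50 + 0.125 × 18 + 0.25 × 107 = 31.25 + 2.25 + 26.75 = 60.25
Gamble B = 0.16 × 97 + 0.04 × 59 + 0.07 × 70 + 0.66 × 7 + 0.07 × 38 = 15.52 + 2.36 + 4.9 + 4.62 + 2.66 = 30.06
Gamble C: 83 (certain)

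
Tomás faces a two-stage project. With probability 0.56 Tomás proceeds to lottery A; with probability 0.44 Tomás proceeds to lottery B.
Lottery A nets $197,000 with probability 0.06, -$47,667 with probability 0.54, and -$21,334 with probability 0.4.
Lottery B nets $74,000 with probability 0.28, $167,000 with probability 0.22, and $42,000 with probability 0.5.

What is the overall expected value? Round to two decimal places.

EV(A) = 0.06 × 197000 + 0.54 × (-47667) + 0.4 × (-21334) = 11820 − 25740.18 − 8533.6 = -22453.78
EV(B) = 0.28 × 74000 + 0.22 × 167000 + 0.5 × 42000 = 20720 + 36740 + 21000 = 78460
Overall = 0.56 × (-22453.78) + 0.44 × 78460 = -12574.1168 + 34522.4 = 21948.2832

$21,948.28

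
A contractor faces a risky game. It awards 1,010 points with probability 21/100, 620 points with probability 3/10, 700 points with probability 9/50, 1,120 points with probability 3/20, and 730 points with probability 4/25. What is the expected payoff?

808.9 points

EV = 21/100 × 1010 + 3/10 × 620 + 9/50 × 700 + 3/20 × 1120 + 4/25 × 730 = 212.1 + 186 + 126 + 168 + 116.8 = 808.9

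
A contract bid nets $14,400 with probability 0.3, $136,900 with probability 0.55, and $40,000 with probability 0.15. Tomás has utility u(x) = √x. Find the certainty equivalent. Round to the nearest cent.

$72,630.25

E[u] = 0.3·√14400 + 0.55·√136900 + 0.15·√40000 = 0.3·120 + 0.55·370 + 0.15·200 = 269.5
CE = (269.5)² = 72630.25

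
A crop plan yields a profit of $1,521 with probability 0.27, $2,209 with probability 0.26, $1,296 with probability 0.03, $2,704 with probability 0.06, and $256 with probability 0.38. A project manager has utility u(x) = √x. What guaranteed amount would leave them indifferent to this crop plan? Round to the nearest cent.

E[u] = 0.27·√1521 + 0.26·√2209 + 0.03·√1296 + 0.06·√2704 + 0.38·√256 = 0.27·39 + 0.26·47 + 0.03·36 + 0.06·52 + 0.38·16 = 33.03
CE = (33.03)² = 1090.9809

$1,090.98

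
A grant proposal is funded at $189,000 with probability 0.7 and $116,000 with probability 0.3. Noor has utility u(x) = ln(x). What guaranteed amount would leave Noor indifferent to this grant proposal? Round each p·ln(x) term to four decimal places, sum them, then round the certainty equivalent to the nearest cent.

E[u] = 0.7·ln(189000) + 0.3·ln(116000) = 8.5047 + 3.4984 = 12.0031
CE = e^12.0031 ≈ 163260.11

$163,260.11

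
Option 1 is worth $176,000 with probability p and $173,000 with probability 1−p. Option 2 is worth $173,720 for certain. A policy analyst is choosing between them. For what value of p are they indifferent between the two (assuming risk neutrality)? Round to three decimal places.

p·176000 + (1−p)·173000 = 173720
3000p + 173000 = 173720
p = (173720 − 173000) / 3000

p = 0.240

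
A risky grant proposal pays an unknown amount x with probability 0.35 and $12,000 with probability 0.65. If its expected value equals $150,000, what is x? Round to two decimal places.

x = $406,285.71

0.35·x + 0.65·12000 = 150000
0.35·x = 150000 − 7800 = 142200
x = 142200 / 0.35 = 406285.7143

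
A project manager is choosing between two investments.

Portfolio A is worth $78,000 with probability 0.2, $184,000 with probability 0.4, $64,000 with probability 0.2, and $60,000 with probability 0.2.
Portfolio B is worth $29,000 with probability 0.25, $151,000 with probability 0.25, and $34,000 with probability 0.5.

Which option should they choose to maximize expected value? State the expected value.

Portfolio A = 0.2 × 78000 + 0.4 × 184000 + 0.2 × 64000 + 0.2 × 60000 = 15600 + 73600 + 12800 + 12000 = 114000
Portfolio B = 0.25 × 29000 + 0.25 × 151000 + 0.5 × 34000 = 7250 + 37750 + 17000 = 62000

Portfolio A ($114,000)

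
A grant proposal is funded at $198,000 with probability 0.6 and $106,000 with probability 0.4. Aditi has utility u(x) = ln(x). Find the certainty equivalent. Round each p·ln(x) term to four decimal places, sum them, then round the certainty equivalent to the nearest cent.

E[u] = 0.6·ln(198000) + 0.4·ln(106000) = 7.3176 + 4.6285 = 11.9461
CE = e^11.9461 ≈ 154214.54

$154,214.54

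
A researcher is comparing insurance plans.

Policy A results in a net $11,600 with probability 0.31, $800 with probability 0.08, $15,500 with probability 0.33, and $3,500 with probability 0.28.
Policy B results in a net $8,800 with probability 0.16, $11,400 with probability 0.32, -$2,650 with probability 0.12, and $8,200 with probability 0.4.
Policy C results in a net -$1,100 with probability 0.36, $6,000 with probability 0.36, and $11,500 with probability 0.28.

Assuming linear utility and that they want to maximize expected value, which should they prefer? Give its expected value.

Policy A = 0.31 × 11600 + 0.08 × 800 + 0.33 × 15500 + 0.28 × 3500 = 3596 + 64 + 5115 + 980 = 9755
Policy B = 0.16 × 8800 + 0.32 × 11400 + 0.12 × (-2650) + 0.4 × 8200 = 1408 + 3648 − 318 + 3280 = 8018
Policy C = 0.36 × (-1100) + 0.36 × 6000 + 0.28 × 11500 = -396 + 2160 + 3220 = 4984

Policy A ($9,755)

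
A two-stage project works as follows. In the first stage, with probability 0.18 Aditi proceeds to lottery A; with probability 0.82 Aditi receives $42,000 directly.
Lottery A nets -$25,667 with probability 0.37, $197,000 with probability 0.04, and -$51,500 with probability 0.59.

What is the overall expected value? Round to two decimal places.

EV(A) = 0.37 × (-25667) + 0.04 × 197000 + 0.59 × (-51500) = -9496.79 + 7880 − 30385 = -32001.79
Branch B: 42000 (certain)
Overall = 0.18 × (-32001.79) + 0.82 × 42000 = -5760.3222 + 34440 = 28679.6778

$28,679.68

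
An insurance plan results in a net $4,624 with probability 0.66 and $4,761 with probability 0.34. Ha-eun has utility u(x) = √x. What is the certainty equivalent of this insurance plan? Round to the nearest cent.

E[u] = 0.66·√4624 + 0.34·√4761 = 0.66·68 + 0.34·69 = 68.34
CE = (68.34)² = 4670.3556

$4,670.36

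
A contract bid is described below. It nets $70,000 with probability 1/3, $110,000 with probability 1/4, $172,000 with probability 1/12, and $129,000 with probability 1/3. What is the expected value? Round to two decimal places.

EV = 1/3 × 70000 + 1/4 × 110000 + 1/12 × 172000 + 1/3 × 129000 = 23333.3333 + 27500 + 14333.3333 + 43000 = 108166.6667

$108,166.67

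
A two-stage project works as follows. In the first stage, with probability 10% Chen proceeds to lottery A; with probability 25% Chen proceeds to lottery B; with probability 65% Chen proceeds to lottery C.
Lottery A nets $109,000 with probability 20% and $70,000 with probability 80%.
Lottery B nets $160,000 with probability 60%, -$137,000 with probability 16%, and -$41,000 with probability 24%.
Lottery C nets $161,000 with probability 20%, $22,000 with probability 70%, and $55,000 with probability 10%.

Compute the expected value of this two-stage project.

$58,355

EV(A) = 0.2 × 109000 + 0.8 × 70000 = 21800 + 56000 = 77800
EV(B) = 0.6 × 160000 + 0.16 × (-137000) + 0.24 × (-41000) = 96000 − 21920 − 9840 = 64240
EV(C) = 0.2 × 161000 + 0.7 × 22000 + 0.1 × 55000 = 32200 + 15400 + 5500 = 53100
Overall = 0.1 × 77800 + 0.25 × 64240 + 0.65 × 53100 = 7780 + 16060 + 34515 = 58355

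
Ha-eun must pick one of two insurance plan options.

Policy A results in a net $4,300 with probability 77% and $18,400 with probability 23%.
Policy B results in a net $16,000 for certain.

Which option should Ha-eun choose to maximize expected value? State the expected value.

Policy B ($16,000)

Policy A = 0.77 × 4300 + 0.23 × 18400 = 3311 + 4232 = 7543
Policy B: 16000 (certain)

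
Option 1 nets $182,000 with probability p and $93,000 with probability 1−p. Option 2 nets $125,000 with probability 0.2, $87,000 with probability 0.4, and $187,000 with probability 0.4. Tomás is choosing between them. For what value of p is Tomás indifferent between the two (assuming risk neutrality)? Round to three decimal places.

EV(Option 2) = 0.2 × 125000 + 0.4 × 87000 + 0.4 × 187000 = 25000 + 34800 + 74800 = 134600
p·182000 + (1−p)·93000 = 134600
89000p + 93000 = 134600
p = (134600 − 93000) / 89000

p = 0.467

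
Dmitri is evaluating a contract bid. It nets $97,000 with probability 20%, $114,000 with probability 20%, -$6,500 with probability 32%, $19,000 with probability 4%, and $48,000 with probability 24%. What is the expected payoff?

$52,400

EV = 0.2 × 97000 + 0.2 × 114000 + 0.32 × (-6500) + 0.04 × 19000 + 0.24 × 48000 = 19400 + 22800 − 2080 + 760 + 11520 = 52400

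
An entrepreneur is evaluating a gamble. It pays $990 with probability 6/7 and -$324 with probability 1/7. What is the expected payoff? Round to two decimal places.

$802.29

EV = 6/7 × 990 + 1/7 × (-324) = 848.5714 − 46.2857 = 802.2857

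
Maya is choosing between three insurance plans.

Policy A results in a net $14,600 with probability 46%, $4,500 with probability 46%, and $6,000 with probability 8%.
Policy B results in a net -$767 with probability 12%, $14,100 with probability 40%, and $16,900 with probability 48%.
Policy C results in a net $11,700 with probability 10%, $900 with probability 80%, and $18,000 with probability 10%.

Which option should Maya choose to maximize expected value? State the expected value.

Policy A = 0.46 × 14600 + 0.46 × 4500 + 0.08 × 6000 = 6716 + 2070 + 480 = 9266
Policy B = 0.12 × (-767) + 0.4 × 14100 + 0.48 × 16900 = -92.04 + 5640 + 8112 = 13659.96
Policy C = 0.1 × 11700 + 0.8 × 900 + 0.1 × 18000 = 1170 + 720 + 1800 = 3690

Policy B ($13,659.96)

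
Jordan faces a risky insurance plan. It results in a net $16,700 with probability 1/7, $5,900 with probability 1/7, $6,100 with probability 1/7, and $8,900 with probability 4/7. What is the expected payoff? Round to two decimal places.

EV = 1/7 × 16700 + 1/7 × 5900 + 1/7 × 6100 + 4/7 × 8900 = 2385.7143 + 842.8571 + 871.4286 + 5085.7143 = 9185.7143

$9,185.71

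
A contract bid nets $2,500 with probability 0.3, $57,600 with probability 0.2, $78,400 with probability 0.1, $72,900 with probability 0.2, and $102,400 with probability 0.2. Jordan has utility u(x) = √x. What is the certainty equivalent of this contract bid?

E[u] = 0.3·√2500 + 0.2·√57600 + 0.1·√78400 + 0.2·√72900 + 0.2·√102400 = 0.3·50 + 0.2·240 + 0.1·280 + 0.2·270 + 0.2·320 = 209
CE = (209)² = 43681

$43,681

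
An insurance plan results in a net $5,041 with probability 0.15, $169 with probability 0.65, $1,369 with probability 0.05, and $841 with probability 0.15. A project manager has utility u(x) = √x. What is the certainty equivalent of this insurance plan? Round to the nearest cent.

E[u] = 0.15·√5041 + 0.65·√169 + 0.05·√1369 + 0.15·√841 = 0.15·71 + 0.65·13 + 0.05·37 + 0.15·29 = 25.3
CE = (25.3)² = 640.09

$640.09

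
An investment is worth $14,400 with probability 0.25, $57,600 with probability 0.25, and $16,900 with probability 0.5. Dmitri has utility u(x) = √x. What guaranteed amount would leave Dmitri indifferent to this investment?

E[u] = 0.25·√14400 + 0.25·√57600 + 0.5·√16900 = 0.25·120 + 0.25·240 + 0.5·130 = 155
CE = (155)² = 24025

$24,025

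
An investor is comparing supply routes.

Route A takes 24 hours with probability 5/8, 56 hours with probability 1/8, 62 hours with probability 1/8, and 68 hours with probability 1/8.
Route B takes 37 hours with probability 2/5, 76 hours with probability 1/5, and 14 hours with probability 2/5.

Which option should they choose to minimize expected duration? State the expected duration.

Route A = 5/8 × 24 + 1/8 × 56 + 1/8 × 62 + 1/8 × 68 = 15 + 7 + 7.75 + 8.5 = 38.25
Route B = 2/5 × 37 + 1/5 × 76 + 2/5 × 14 = 14.8 + 15.2 + 5.6 = 35.6

Route B (35.6 hours)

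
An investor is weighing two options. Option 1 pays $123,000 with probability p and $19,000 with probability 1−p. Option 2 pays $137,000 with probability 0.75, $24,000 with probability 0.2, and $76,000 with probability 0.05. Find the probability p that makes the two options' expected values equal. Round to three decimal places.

EV(Option 2) = 0.75 × 137000 + 0.2 × 24000 + 0.05 × 76000 = 102750 + 4800 + 3800 = 111350
p·123000 + (1−p)·19000 = 111350
104000p + 19000 = 111350
p = (111350 − 19000) / 104000

p = 0.888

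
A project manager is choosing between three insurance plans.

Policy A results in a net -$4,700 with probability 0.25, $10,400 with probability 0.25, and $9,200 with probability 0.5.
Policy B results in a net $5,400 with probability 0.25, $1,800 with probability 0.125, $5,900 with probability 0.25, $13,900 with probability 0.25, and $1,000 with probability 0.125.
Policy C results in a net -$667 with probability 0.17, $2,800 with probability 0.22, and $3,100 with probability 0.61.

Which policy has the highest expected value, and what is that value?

Policy B ($6,650)

Policy A = 0.25 × (-4700) + 0.25 × 10400 + 0.5 × 9200 = -1175 + 2600 + 4600 = 6025
Policy B = 0.25 × 5400 + 0.125 × 1800 + 0.25 × 5900 + 0.25 × 13900 + 0.125 × 1000 = 1350 + 225 + 1475 + 3475 + 125 = 6650
Policy C = 0.17 × (-667) + 0.22 × 2800 + 0.61 × 3100 = -113.39 + 616 + 1891 = 2393.61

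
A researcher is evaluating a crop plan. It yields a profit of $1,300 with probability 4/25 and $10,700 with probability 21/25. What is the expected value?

$9,196

EV = 4/25 × 1300 + 21/25 × 10700 = 208 + 8988 = 9196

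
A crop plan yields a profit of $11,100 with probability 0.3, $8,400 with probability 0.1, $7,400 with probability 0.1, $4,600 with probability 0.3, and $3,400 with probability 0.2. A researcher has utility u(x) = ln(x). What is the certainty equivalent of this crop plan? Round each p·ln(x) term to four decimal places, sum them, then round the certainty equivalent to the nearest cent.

$6,281.10

E[u] = 0.3·ln(11100) + 0.1·ln(8400) + 0.1·ln(7400) + 0.3·ln(4600) + 0.2·ln(3400) = 2.7944 + 0.9036 + 0.8909 + 2.5301 + 1.6263 = 8.7453
CE = e^8.7453 ≈ 6281.10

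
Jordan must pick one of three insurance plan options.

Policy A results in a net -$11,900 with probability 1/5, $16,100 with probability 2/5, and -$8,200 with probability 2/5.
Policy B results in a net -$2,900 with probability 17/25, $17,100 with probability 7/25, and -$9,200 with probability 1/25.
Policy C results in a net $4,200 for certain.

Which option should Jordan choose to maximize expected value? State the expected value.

Policy A = 1/5 × (-11900) + 2/5 × 16100 + 2/5 × (-8200) = -2380 + 6440 − 3280 = 780
Policy B = 17/25 × (-2900) + 7/25 × 17100 + 1/25 × (-9200) = -1972 + 4788 − 368 = 2448
Policy C: 4200 (certain)

Policy C ($4,200)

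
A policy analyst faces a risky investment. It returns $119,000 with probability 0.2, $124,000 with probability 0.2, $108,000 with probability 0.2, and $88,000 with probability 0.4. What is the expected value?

$105,400

EV = 0.2 × 119000 + 0.2 × 124000 + 0.2 × 108000 + 0.4 × 88000 = 23800 + 24800 + 21600 + 35200 = 105400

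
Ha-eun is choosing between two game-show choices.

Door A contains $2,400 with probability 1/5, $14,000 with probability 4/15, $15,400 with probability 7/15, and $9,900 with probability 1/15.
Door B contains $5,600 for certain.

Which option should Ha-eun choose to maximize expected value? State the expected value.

Door A ($12,060)

Door A = 1/5 × 2400 + 4/15 × 14000 + 7/15 × 15400 + 1/15 × 9900 = 480 + 3733.3333 + 7186.6667 + 660 = 12060
Door B: 5600 (certain)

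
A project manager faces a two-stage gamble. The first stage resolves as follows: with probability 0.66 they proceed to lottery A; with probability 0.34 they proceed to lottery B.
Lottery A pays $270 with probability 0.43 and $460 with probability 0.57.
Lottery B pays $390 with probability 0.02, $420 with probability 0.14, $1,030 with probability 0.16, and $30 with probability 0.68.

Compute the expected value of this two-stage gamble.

$335.29

EV(A) = 0.43 × 270 + 0.57 × 460 = 116.1 + 262.2 = 378.3
EV(B) = 0.02 × 390 + 0.14 × 420 + 0.16 × 1030 + 0.68 × 30 = 7.8 + 58.8 + 164.8 + 20.4 = 251.8
Overall = 0.66 × 378.3 + 0.34 × 251.8 = 249.678 + 85.612 = 335.29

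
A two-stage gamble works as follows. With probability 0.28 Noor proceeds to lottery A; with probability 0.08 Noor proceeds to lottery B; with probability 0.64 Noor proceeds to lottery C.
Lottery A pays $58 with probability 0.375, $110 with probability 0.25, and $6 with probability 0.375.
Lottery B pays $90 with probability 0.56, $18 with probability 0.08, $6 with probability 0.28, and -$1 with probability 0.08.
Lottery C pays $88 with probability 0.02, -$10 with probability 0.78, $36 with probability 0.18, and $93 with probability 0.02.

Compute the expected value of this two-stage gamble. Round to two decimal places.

EV(A) = 0.375 × 58 + 0.25 × 110 + 0.375 × 6 = 21.75 + 27.5 + 2.25 = 51.5
EV(B) = 0.56 × 90 + 0.08 × 18 + 0.28 × 6 + 0.08 × (-1) = 50.4 + 1.44 + 1.68 − 0.08 = 53.44
EV(C) = 0.02 × 88 + 0.78 × (-10) + 0.18 × 36 + 0.02 × 93 = 1.76 − 7.8 + 6.48 + 1.86 = 2.3
Overall = 0.28 × 51.5 + 0.08 × 53.44 + 0.64 × 2.3 = 14.42 + 4.2752 + 1.472 = 20.1672

$20.17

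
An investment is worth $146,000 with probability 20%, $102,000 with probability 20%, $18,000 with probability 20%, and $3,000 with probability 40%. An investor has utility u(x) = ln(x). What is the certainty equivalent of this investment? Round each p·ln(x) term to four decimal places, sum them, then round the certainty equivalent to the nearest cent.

E[u] = 0.2·ln(146000) + 0.2·ln(102000) + 0.2·ln(18000) + 0.4·ln(3000) = 2.3783 + 2.3065 + 1.9596 + 3.2025 = 9.8469
CE = e^9.8469 ≈ 18899.67

$18,899.67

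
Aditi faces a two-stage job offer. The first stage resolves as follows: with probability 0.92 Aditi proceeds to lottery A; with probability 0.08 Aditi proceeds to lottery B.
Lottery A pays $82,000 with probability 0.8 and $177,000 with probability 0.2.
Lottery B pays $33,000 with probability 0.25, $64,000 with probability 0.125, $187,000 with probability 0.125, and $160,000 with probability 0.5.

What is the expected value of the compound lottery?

$102,490

EV(A) = 0.8 × 82000 + 0.2 × 177000 = 65600 + 35400 = 101000
EV(B) = 0.25 × 33000 + 0.125 × 64000 + 0.125 × 187000 + 0.5 × 160000 = 8250 + 8000 + 23375 + 80000 = 119625
Overall = 0.92 × 101000 + 0.08 × 119625 = 92920 + 9570 = 102490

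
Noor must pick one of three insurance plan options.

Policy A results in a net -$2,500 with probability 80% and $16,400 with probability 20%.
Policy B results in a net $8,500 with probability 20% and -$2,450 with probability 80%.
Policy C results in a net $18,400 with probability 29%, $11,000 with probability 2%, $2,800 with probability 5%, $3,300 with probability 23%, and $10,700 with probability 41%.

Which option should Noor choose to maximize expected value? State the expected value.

Policy A = 0.8 × (-2500) + 0.2 × 16400 = -2000 + 3280 = 1280
Policy B = 0.2 × 8500 + 0.8 × (-2450) = 1700 − 1960 = -260
Policy C = 0.29 × 18400 + 0.02 × 11000 + 0.05 × 2800 + 0.23 × 3300 + 0.41 × 10700 = 5336 + 220 + 140 + 759 + 4387 = 10842

Policy C ($10,842)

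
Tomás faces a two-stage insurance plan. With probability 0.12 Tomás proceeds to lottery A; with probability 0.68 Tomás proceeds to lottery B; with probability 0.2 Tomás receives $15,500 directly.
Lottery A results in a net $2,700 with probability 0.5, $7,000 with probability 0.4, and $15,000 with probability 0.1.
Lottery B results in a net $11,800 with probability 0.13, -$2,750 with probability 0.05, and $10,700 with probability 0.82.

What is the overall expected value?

EV(A) = 0.5 × 2700 + 0.4 × 7000 + 0.1 × 15000 = 1350 + 2800 + 1500 = 5650
EV(B) = 0.13 × 11800 + 0.05 × (-2750) + 0.82 × 10700 = 1534 − 137.5 + 8774 = 10170.5
Branch C: 15500 (certain)
Overall = 0.12 × 5650 + 0.68 × 10170.5 + 0.2 × 15500 = 678 + 6915.94 + 3100 = 10693.94

$10,693.94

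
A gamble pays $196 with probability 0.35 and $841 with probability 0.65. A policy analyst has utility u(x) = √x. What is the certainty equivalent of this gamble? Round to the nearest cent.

E[u] = 0.35·√196 + 0.65·√841 = 0.35·14 + 0.65·29 = 23.75
CE = (23.75)² = 564.0625

$564.06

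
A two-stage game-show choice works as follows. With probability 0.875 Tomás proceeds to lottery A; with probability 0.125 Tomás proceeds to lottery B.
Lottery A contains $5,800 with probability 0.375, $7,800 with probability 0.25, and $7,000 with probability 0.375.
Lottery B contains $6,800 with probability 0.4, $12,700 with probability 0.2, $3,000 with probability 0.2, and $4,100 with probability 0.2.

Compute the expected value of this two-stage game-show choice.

EV(A) = 0.375 × 5800 + 0.25 × 7800 + 0.375 × 7000 = 2175 + 1950 + 2625 = 6750
EV(B) = 0.4 × 6800 + 0.2 × 12700 + 0.2 × 3000 + 0.2 × 4100 = 2720 + 2540 + 600 + 820 = 6680
Overall = 0.875 × 6750 + 0.125 × 6680 = 5906.25 + 835 = 6741.25

$6,741.25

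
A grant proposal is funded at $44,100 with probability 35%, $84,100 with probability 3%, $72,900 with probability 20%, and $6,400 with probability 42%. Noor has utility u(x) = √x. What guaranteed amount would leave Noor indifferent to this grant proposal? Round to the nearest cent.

E[u] = 0.35·√44100 + 0.03·√84100 + 0.2·√72900 + 0.42·√6400 = 0.35·210 + 0.03·290 + 0.2·270 + 0.42·80 = 169.8
CE = (169.8)² = 28832.04

$28,832.04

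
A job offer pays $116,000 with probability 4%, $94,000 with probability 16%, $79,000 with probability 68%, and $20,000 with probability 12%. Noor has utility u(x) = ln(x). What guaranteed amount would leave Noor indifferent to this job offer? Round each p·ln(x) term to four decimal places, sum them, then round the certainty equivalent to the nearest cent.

$69,954.48

E[u] = 0.04·ln(116000) + 0.16·ln(94000) + 0.68·ln(79000) + 0.12·ln(20000) = 0.4665 + 1.8322 + 7.6685 + 1.1884 = 11.1556
CE = e^11.1556 ≈ 69954.48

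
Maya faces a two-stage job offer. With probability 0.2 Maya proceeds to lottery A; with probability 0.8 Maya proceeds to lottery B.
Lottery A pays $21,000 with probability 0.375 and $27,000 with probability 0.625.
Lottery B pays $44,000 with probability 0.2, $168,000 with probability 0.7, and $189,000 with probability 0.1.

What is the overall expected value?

$121,190

EV(A) = 0.375 × 21000 + 0.625 × 27000 = 7875 + 16875 = 24750
EV(B) = 0.2 × 44000 + 0.7 × 168000 + 0.1 × 189000 = 8800 + 117600 + 18900 = 145300
Overall = 0.2 × 24750 + 0.8 × 145300 = 4950 + 116240 = 121190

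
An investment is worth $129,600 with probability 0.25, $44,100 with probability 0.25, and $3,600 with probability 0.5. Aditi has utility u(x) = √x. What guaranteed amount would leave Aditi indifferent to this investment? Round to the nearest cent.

E[u] = 0.25·√129600 + 0.25·√44100 + 0.5·√3600 = 0.25·360 + 0.25·210 + 0.5·60 = 172.5
CE = (172.5)² = 29756.25

$29,756.25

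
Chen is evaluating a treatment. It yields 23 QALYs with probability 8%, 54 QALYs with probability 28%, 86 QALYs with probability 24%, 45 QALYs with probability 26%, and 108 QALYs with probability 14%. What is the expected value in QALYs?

64.42 QALYs

EV = 0.08 × 23 + 0.28 × 54 + 0.24 × 86 + 0.26 × 45 + 0.14 × 108 = 1.84 + 15.12 + 20.64 + 11.7 + 15.12 = 64.42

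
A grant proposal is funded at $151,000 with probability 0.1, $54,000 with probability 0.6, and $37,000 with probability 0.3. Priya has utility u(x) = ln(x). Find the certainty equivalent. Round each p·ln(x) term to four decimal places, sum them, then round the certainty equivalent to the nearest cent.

$53,428.52

E[u] = 0.1·ln(151000) + 0.6·ln(54000) + 0.3·ln(37000) = 1.1925 + 6.5380 + 3.1556 = 10.8861
CE = e^10.8861 ≈ 53428.52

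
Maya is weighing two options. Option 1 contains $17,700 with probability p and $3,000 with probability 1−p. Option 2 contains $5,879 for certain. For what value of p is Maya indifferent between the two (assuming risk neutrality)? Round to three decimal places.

p = 0.196

p·17700 + (1−p)·3000 = 5879
14700p + 3000 = 5879
p = (5879 − 3000) / 14700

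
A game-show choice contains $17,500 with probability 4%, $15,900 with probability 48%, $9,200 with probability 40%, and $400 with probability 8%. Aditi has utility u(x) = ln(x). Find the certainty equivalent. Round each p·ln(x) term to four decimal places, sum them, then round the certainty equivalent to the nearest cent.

$9,551.94

E[u] = 0.04·ln(17500) + 0.48·ln(15900) + 0.4·ln(9200) + 0.08·ln(400) = 0.3908 + 4.6436 + 3.6508 + 0.4793 = 9.1645
CE = e^9.1645 ≈ 9551.94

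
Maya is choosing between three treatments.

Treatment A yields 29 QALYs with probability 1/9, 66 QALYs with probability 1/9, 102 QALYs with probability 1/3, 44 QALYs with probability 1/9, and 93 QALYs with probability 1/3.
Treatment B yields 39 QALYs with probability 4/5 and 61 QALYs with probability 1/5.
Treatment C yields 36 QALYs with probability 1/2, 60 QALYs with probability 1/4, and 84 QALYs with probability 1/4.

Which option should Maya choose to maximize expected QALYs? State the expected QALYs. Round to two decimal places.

Treatment A (80.44 QALYs)

Treatment A = 1/9 × 29 + 1/9 × 66 + 1/3 × 102 + 1/9 × 44 + 1/3 × 93 = 3.2222 + 7.3333 + 34 + 4.8889 + 31 = 80.4444
Treatment B = 4/5 × 39 + 1/5 × 61 = 31.2 + 12.2 = 43.4
Treatment C = 1/2 × 36 + 1/4 × 60 + 1/4 × 84 = 18 + 15 + 21 = 54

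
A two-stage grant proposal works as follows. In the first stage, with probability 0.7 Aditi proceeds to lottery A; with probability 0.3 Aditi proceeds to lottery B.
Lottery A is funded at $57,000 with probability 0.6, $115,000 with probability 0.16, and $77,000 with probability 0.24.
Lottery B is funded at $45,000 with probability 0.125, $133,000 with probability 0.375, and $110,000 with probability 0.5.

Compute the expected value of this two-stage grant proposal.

$82,906

EV(A) = 0.6 × 57000 + 0.16 × 115000 + 0.24 × 77000 = 34200 + 18400 + 18480 = 71080
EV(B) = 0.125 × 45000 + 0.375 × 133000 + 0.5 × 110000 = 5625 + 49875 + 55000 = 110500
Overall = 0.7 × 71080 + 0.3 × 110500 = 49756 + 33150 = 82906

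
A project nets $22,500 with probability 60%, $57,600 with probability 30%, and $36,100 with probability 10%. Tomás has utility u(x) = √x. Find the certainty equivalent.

$32,761

E[u] = 0.6·√22500 + 0.3·√57600 + 0.1·√36100 = 0.6·150 + 0.3·240 + 0.1·190 = 181
CE = (181)² = 32761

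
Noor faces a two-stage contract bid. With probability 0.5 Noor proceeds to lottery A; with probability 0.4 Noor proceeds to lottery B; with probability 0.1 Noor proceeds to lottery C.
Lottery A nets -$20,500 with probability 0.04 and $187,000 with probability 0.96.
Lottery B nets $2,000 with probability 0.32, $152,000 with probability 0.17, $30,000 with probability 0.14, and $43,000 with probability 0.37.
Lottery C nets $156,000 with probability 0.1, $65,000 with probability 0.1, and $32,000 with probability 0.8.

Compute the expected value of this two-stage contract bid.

EV(A) = 0.04 × (-20500) + 0.96 × 187000 = -820 + 179520 = 178700
EV(B) = 0.32 × 2000 + 0.17 × 152000 + 0.14 × 30000 + 0.37 × 43000 = 640 + 25840 + 4200 + 15910 = 46590
EV(C) = 0.1 × 156000 + 0.1 × 65000 + 0.8 × 32000 = 15600 + 6500 + 25600 = 47700
Overall = 0.5 × 178700 + 0.4 × 46590 + 0.1 × 47700 = 89350 + 18636 + 4770 = 112756

$112,756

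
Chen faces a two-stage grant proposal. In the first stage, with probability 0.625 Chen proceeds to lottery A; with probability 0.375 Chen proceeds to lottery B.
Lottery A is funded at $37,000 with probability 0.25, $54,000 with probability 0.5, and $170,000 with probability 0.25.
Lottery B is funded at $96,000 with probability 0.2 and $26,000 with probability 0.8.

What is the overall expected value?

EV(A) = 0.25 × 37000 + 0.5 × 54000 + 0.25 × 170000 = 9250 + 27000 + 42500 = 78750
EV(B) = 0.2 × 96000 + 0.8 × 26000 = 19200 + 20800 = 40000
Overall = 0.625 × 78750 + 0.375 × 40000 = 49218.75 + 15000 = 64218.75

$64,218.75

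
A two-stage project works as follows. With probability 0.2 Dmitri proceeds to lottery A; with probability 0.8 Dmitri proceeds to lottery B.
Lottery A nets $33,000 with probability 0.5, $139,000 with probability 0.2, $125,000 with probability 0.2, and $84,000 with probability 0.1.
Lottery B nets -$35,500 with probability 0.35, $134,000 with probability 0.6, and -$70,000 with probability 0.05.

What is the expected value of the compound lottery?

EV(A) = 0.5 × 33000 + 0.2 × 139000 + 0.2 × 125000 + 0.1 × 84000 = 16500 + 27800 + 25000 + 8400 = 77700
EV(B) = 0.35 × (-35500) + 0.6 × 134000 + 0.05 × (-70000) = -12425 + 80400 − 3500 = 64475
Overall = 0.2 × 77700 + 0.8 × 64475 = 15540 + 51580 = 67120

$67,120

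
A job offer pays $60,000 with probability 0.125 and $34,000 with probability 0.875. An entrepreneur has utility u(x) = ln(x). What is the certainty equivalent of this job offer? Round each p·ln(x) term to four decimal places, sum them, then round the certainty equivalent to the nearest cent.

E[u] = 0.125·ln(60000) + 0.875·ln(34000) = 1.3753 + 9.1299 = 10.5052
CE = e^10.5052 ≈ 36504.84

$36,504.84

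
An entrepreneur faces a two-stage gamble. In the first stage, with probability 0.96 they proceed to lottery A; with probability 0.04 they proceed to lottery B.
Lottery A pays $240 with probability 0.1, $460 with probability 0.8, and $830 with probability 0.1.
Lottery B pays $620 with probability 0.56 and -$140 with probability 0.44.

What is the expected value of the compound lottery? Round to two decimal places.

EV(A) = 0.1 × 240 + 0.8 × 460 + 0.1 × 830 = 24 + 368 + 83 = 475
EV(B) = 0.56 × 620 + 0.44 × (-140) = 347.2 − 61.6 = 285.6
Overall = 0.96 × 475 + 0.04 × 285.6 = 456 + 11.424 = 467.424

$467.42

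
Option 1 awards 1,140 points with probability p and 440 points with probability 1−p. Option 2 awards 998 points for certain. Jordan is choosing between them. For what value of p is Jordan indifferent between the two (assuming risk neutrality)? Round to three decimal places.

p = 0.797

p·1140 + (1−p)·440 = 998
700p + 440 = 998
p = (998 − 440) / 700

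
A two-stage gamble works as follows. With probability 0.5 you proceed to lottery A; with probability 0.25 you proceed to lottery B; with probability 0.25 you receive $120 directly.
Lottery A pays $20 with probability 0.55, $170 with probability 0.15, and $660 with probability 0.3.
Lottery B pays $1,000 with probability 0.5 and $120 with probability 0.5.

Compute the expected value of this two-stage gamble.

$287.25

EV(A) = 0.55 × 20 + 0.15 × 170 + 0.3 × 660 = 11 + 25.5 + 198 = 234.5
EV(B) = 0.5 × 1000 + 0.5 × 120 = 500 + 60 = 560
Branch C: 120 (certain)
Overall = 0.5 × 234.5 + 0.25 × 560 + 0.25 × 120 = 117.25 + 140 + 30 = 287.25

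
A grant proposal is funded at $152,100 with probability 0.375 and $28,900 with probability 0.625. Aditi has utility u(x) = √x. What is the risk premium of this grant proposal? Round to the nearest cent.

E[u] = 0.375·√152100 + 0.625·√28900 = 0.375·390 + 0.625·170 = 252.5
CE = (252.5)² = 63756.25
Risk premium = EV − CE = 75100 − 63756.25 = 11343.75

$11,343.75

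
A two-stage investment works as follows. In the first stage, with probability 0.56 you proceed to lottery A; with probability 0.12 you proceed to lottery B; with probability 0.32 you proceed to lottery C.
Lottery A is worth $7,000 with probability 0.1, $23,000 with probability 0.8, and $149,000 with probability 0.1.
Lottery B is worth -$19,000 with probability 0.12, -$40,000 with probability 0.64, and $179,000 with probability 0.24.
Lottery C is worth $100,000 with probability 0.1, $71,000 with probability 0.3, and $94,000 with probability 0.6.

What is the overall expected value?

EV(A) = 0.1 × 7000 + 0.8 × 23000 + 0.1 × 149000 = 700 + 18400 + 14900 = 34000
EV(B) = 0.12 × (-19000) + 0.64 × (-40000) + 0.24 × 179000 = -2280 − 25600 + 42960 = 15080
EV(C) = 0.1 × 100000 + 0.3 × 71000 + 0.6 × 94000 = 10000 + 21300 + 56400 = 87700
Overall = 0.56 × 34000 + 0.12 × 15080 + 0.32 × 87700 = 19040 + 1809.6 + 28064 = 48913.6

$48,913.60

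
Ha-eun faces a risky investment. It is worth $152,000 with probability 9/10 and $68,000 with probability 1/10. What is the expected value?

$143,600

EV = 9/10 × 152000 + 1/10 × 68000 = 136800 + 6800 = 143600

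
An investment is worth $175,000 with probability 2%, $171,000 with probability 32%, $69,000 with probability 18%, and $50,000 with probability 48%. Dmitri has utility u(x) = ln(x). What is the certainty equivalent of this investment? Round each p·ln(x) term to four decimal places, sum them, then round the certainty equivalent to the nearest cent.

$80,523.15

E[u] = 0.02·ln(175000) + 0.32·ln(171000) + 0.18·ln(69000) + 0.48·ln(50000) = 0.2415 + 3.8558 + 2.0055 + 5.1935 = 11.2963
CE = e^11.2963 ≈ 80523.15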